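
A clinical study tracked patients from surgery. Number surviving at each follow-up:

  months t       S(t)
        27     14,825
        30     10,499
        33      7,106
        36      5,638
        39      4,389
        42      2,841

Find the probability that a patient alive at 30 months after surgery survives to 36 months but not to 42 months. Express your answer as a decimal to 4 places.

0.2664

This is the probability of reaching 36 but not 42, conditional on being alive at 30: (S(36) − S(42)) / S(30).
= (5,638 − 2,841) / 10,499 = 2,797 / 10,499 = 0.266406.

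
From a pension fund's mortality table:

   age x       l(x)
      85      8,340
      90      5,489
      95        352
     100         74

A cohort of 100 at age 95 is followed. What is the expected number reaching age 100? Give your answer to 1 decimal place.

The relevant probability is 74/352 = 0.210227.
Expected number = 100 × 0.210227 = 21.0.

21.0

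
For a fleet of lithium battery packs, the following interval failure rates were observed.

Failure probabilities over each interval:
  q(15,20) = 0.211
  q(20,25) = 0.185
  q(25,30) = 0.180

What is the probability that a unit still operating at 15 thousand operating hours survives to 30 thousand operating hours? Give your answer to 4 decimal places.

Chaining the interval survival probabilities: (1 − 0.211) × (1 − 0.185) × (1 − 0.180).
= 0.789 × 0.815 × 0.820 = 0.527289.

0.5273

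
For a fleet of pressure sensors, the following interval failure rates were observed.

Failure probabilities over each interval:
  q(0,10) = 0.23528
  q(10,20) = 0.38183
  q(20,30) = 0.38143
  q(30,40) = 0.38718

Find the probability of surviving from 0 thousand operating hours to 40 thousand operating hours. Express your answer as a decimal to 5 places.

Survival from 0 to 40 is the product of surviving each interval: (1 − 0.23528) × (1 − 0.38183) × (1 − 0.38143) × (1 − 0.38718).
= 0.76472 × 0.61817 × 0.61857 × 0.61282 = 0.179198.

0.17920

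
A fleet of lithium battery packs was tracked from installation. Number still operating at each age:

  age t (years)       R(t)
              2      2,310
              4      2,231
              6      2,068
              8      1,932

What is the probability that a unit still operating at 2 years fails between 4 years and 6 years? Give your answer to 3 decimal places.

0.071

This is the probability of reaching 4 but not 6, conditional on being operational at 2: (R(4) − R(6)) / R(2).
= (2,231 − 2,068) / 2,310 = 163 / 2,310 = 0.070563.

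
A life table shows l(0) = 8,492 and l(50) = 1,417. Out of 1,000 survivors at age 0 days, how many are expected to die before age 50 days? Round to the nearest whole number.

833

The relevant probability is 1 − 1,417/8,492 = 0.833137.
Expected number = 1,000 × 0.833137 = 833.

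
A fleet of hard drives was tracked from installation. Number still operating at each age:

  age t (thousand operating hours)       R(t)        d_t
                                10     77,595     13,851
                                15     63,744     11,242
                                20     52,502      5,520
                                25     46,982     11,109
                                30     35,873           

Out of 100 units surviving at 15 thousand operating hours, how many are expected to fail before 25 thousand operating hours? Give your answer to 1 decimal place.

The relevant probability is 1 − 46,982/63,744 = 0.262958.
Expected number = 100 × 0.262958 = 26.3.

26.3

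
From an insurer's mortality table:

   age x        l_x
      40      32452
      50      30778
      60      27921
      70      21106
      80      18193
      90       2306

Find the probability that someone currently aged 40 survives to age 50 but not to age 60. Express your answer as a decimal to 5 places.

0.08804

We want 10|10q40 = (l_50 − l_60)/l_40.
This is the probability of reaching 50 but not 60, conditional on being alive at 40: (l_50 − l_60) / l_40.
= (30778 − 27921) / 32452 = 2857 / 32452 = 0.088038.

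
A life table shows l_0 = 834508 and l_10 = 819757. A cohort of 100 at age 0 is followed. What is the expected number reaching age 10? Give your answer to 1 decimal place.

98.2

The relevant probability is 819757/834508 = 0.982324.
Expected number = 100 × 0.982324 = 98.2.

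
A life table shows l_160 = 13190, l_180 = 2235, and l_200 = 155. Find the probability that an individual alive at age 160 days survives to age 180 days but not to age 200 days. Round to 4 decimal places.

0.1577

This is the probability of reaching 180 but not 200, conditional on being alive at 160: (l_180 − l_200) / l_160.
= (2235 − 155) / 13190 = 2080 / 13190 = 0.157695.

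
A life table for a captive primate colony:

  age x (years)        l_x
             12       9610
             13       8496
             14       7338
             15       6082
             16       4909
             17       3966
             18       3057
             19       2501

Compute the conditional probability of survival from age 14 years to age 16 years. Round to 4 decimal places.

0.6690

The conditional survival probability is l_16/l_14 = 4909/7338 = 0.668983.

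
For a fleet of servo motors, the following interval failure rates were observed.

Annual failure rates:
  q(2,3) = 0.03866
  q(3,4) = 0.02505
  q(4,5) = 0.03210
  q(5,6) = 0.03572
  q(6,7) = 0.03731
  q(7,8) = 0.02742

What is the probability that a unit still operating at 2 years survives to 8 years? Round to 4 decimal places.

0.8190

Chaining the interval survival probabilities: (1 − 0.03866) × (1 − 0.02505) × (1 − 0.03210) × (1 − 0.03572) × (1 − 0.03731) × (1 − 0.02742).
= 0.96134 × 0.97495 × 0.96790 × 0.96428 × 0.96269 × 0.97258 = 0.819039.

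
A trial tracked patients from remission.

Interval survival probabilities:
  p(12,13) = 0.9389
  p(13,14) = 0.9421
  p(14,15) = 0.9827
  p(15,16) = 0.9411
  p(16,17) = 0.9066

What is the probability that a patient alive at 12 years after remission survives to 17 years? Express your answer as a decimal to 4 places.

0.7416

Survival from 12 to 17 is the product of surviving each interval: 0.9389 × 0.9421 × 0.9827 × 0.9411 × 0.9066.
= 0.741633.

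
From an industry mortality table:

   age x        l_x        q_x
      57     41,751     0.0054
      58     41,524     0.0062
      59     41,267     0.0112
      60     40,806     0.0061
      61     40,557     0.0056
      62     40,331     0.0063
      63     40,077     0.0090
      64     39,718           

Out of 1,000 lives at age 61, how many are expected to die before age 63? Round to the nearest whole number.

The relevant probability is 1 − 40,077/40,557 = 0.011835.
Expected number = 1,000 × 0.011835 = 12.

12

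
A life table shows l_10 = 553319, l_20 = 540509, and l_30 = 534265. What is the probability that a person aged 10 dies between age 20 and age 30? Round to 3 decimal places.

0.011

We want 10|10q10 = (l_20 − l_30)/l_10.
This is the probability of reaching 20 but not 30, conditional on being alive at 10: (l_20 − l_30) / l_10.
= (540509 − 534265) / 553319 = 6244 / 553319 = 0.011285.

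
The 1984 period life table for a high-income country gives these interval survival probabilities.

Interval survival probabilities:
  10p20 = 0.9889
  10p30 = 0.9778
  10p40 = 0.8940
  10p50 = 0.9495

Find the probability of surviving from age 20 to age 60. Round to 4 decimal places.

0.8208

The overall survival probability is 0.9889 × 0.9778 × 0.8940 × 0.9495.
= 0.820795.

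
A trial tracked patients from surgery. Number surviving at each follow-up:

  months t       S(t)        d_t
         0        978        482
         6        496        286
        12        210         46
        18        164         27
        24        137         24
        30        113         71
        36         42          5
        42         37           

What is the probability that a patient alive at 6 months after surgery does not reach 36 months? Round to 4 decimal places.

P(die before 36 | alive at 6) = 1 − S(36)/S(6) = 1 − 42/496 = (454)/496 = 0.915323.

0.9153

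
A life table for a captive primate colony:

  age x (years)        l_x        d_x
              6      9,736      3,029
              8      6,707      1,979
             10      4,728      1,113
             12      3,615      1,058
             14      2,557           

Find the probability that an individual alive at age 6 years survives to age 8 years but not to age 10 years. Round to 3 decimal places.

This is the probability of reaching 8 but not 10, conditional on being alive at 6: (l_8 − l_10) / l_6.
= (6,707 − 4,728) / 9,736 = 1,979 / 9,736 = 0.203266.

0.203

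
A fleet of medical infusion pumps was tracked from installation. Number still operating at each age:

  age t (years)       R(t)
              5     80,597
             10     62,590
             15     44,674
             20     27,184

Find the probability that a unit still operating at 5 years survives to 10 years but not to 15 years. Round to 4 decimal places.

0.2223

This is the probability of reaching 10 but not 15, conditional on being operational at 5: (R(10) − R(15)) / R(5).
= (62,590 − 44,674) / 80,597 = 17,916 / 80,597 = 0.222291.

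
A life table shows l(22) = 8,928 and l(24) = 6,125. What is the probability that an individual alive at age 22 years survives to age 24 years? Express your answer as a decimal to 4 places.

0.6860

The conditional survival probability is l(24)/l(22) = 6,125/8,928 = 0.686044.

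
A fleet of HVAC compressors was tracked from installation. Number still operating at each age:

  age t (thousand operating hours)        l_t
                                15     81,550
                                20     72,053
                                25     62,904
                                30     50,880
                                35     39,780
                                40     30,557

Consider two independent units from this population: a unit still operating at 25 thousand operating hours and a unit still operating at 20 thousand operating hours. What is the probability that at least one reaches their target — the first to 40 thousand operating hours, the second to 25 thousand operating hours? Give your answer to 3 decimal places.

0.935

p₁ = l_40/l_25 = 30,557/62,904 = 0.485772; p₂ = l_25/l_20 = 62,904/72,053 = 0.873024.
P(at least one) = 1 − (1−p₁)(1−p₂) = 1 − 0.514228 × 0.126976 = 0.934705.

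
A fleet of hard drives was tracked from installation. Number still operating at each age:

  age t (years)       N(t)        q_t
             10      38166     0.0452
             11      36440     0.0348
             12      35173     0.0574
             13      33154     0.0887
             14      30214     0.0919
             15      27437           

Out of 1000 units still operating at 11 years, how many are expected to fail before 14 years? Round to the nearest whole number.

171

The relevant probability is 1 − 30214/36440 = 0.170856.
Expected number = 1000 × 0.170856 = 171.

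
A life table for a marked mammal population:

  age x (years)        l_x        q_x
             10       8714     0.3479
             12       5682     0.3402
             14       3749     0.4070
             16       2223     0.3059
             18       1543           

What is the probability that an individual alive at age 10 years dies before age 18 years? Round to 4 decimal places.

0.8229

P(die before 18 | alive at 10) = 1 − l_18/l_10 = 1 − 1543/8714 = (7171)/8714 = 0.822929.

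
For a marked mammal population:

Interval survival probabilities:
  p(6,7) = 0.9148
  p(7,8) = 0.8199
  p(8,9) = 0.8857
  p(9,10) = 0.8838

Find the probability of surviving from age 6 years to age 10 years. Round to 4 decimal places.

P(survive 6→10) = 0.9148 × 0.8199 × 0.8857 × 0.8838.
= 0.587121.

0.5871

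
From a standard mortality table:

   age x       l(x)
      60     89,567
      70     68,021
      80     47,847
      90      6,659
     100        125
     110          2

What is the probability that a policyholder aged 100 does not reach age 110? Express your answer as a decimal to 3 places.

P(die before 110 | alive at 100) = 1 − l(110)/l(100) = 1 − 2/125 = (123)/125 = 0.984000.

0.984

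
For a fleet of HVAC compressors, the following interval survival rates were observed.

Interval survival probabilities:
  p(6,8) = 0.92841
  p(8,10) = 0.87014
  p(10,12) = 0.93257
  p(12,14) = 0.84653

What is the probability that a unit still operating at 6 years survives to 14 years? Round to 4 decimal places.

0.6378

The overall survival probability is 0.92841 × 0.87014 × 0.93257 × 0.84653.
= 0.637753.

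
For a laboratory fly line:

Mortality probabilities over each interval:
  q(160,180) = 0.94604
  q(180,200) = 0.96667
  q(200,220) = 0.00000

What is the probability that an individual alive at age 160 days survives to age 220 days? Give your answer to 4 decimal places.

0.0018

Chaining the interval survival probabilities: (1 − 0.94604) × (1 − 0.96667) × (1 − 0.00000).
= 0.05396 × 0.03333 × 1.00000 = 0.001798.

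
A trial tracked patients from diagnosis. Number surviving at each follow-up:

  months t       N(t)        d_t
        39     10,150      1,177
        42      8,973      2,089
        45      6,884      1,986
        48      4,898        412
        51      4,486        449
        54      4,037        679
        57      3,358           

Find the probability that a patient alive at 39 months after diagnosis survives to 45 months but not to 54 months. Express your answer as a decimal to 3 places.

0.280

This is the probability of reaching 45 but not 54, conditional on being alive at 39: (N(45) − N(54)) / N(39).
= (6,884 − 4,037) / 10,150 = 2,847 / 10,150 = 0.280493.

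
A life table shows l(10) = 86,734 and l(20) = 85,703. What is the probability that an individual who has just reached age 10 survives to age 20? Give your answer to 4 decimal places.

The conditional survival probability is l(20)/l(10) = 85,703/86,734 = 0.988113.

0.9881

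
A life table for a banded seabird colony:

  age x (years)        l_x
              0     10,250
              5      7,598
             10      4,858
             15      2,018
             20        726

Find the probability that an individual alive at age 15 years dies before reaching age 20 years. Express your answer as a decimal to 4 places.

P(die before 20 | alive at 15) = 1 − l_20/l_15 = 1 − 726/2,018 = (1,292)/2,018 = 0.640238.

0.6402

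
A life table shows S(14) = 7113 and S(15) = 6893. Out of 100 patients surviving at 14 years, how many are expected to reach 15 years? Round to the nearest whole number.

97

The relevant probability is 6893/7113 = 0.969071.
Expected number = 100 × 0.969071 = 97.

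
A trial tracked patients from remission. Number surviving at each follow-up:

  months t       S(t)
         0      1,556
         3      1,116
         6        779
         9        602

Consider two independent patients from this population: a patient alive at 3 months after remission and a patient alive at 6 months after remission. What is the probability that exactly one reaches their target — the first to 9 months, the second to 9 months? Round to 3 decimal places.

p₁ = S(9)/S(3) = 602/1,116 = 0.539427; p₂ = S(9)/S(6) = 602/779 = 0.772786.
P(exactly one) = p₁(1−p₂) + (1−p₁)p₂ = 0.122565 + 0.355924 = 0.478490.

0.478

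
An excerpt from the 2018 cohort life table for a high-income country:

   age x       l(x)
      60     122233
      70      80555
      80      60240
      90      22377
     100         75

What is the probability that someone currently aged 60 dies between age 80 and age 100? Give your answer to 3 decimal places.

0.492

This is the probability of reaching 80 but not 100, conditional on being alive at 60: (l(80) − l(100)) / l(60).
= (60240 − 75) / 122233 = 60165 / 122233 = 0.492216.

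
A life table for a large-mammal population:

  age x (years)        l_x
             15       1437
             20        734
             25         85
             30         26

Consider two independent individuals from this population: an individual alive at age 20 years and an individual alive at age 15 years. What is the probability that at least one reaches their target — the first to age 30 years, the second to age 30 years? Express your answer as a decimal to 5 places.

0.05287

p₁ = l_30/l_20 = 26/734 = 0.035422; p₂ = l_30/l_15 = 26/1437 = 0.018093.
P(at least one) = 1 − (1−p₁)(1−p₂) = 1 − 0.964578 × 0.981907 = 0.052874.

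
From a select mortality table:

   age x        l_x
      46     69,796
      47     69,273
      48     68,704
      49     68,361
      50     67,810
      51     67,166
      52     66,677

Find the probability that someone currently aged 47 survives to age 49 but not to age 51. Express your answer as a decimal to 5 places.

0.01725

This is the probability of reaching 49 but not 51, conditional on being alive at 47: (l_49 − l_51) / l_47.
= (68,361 − 67,166) / 69,273 = 1,195 / 69,273 = 0.017251.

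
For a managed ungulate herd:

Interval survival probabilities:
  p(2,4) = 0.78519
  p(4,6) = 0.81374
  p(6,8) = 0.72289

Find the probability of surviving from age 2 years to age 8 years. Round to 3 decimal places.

P(survive 2→8) = 0.78519 × 0.81374 × 0.72289.
= 0.461884.

0.462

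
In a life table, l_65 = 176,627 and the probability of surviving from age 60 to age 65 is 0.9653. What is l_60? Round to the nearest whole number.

l_60 = l_65 / p = 176,627 / 0.9653 = 182976.

182976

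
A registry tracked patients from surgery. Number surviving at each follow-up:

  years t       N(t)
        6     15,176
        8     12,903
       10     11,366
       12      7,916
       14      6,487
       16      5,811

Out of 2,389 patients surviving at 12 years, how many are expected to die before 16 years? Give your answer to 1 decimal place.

The relevant probability is 1 − 5,811/7,916 = 0.265917.
Expected number = 2,389 × 0.265917 = 635.3.

635.3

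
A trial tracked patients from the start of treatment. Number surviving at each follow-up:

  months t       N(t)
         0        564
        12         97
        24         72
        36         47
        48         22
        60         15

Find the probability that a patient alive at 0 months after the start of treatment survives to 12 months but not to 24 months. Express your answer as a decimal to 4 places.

This is the probability of reaching 12 but not 24, conditional on being alive at 0: (N(12) − N(24)) / N(0).
= (97 − 72) / 564 = 25 / 564 = 0.044326.

0.0443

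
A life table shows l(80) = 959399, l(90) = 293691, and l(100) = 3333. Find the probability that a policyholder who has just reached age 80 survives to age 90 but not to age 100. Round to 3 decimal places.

This is the probability of reaching 90 but not 100, conditional on being alive at 80: (l(90) − l(100)) / l(80).
= (293691 − 3333) / 959399 = 290358 / 959399 = 0.302646.

0.303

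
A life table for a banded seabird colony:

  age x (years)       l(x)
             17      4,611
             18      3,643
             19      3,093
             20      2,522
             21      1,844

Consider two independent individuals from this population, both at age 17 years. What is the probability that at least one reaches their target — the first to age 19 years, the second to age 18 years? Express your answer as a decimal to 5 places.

0.93089

p₁ = l(19)/l(17) = 3,093/4,611 = 0.670787; p₂ = l(18)/l(17) = 3,643/4,611 = 0.790067.
P(at least one) = 1 − (1−p₁)(1−p₂) = 1 − 0.329213 × 0.209933 = 0.930887.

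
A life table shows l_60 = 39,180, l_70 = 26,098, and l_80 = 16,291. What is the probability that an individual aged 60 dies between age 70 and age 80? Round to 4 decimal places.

This is the probability of reaching 70 but not 80, conditional on being alive at 60: (l_70 − l_80) / l_60.
= (26,098 − 16,291) / 39,180 = 9,807 / 39,180 = 0.250306.

0.2503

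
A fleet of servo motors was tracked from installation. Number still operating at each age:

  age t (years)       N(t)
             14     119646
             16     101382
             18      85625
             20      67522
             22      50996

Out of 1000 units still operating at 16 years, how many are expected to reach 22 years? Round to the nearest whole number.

The relevant probability is 50996/101382 = 0.503008.
Expected number = 1000 × 0.503008 = 503.

503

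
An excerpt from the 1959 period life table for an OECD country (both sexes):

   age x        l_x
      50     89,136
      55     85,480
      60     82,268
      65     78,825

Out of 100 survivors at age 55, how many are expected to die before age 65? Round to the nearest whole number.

8

The relevant probability is 1 − 78,825/85,480 = 0.077854.
Expected number = 100 × 0.077854 = 8.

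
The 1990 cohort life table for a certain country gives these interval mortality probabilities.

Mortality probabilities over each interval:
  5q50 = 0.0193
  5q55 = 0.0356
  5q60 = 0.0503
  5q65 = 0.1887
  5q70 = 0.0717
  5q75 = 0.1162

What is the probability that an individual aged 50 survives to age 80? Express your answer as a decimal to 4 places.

0.5979

30p50 = (1 − 0.0193) × (1 − 0.0356) × (1 − 0.0503) × (1 − 0.1887) × (1 − 0.0717) × (1 − 0.1162).
= 0.9807 × 0.9644 × 0.9497 × 0.8113 × 0.9283 × 0.8838 = 0.597866.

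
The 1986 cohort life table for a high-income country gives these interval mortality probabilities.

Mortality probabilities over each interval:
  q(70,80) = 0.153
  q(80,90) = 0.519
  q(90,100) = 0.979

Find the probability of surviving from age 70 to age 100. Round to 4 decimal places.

0.0086

Survival from 70 to 100 is the product of surviving each interval: (1 − 0.153) × (1 − 0.519) × (1 − 0.979).
= 0.847 × 0.481 × 0.021 = 0.008556.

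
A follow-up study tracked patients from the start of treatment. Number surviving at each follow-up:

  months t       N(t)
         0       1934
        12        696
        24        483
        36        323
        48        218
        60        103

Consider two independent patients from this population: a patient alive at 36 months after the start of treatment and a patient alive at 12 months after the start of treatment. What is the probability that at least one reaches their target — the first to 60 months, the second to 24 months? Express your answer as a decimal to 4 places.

0.7916

p₁ = N(60)/N(36) = 103/323 = 0.318885; p₂ = N(24)/N(12) = 483/696 = 0.693966.
P(at least one) = 1 − (1−p₁)(1−p₂) = 1 − 0.681115 × 0.306034 = 0.791556.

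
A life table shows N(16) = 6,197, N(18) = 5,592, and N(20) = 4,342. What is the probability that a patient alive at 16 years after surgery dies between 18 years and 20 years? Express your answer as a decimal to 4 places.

This is the probability of reaching 18 but not 20, conditional on being alive at 16: (N(18) − N(20)) / N(16).
= (5,592 − 4,342) / 6,197 = 1,250 / 6,197 = 0.201711.

0.2017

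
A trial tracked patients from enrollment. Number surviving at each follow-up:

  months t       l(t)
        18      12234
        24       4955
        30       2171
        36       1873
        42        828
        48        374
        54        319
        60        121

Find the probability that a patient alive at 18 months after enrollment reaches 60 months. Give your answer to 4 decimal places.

0.0099

The conditional survival probability is l(60)/l(18) = 121/12234 = 0.009890.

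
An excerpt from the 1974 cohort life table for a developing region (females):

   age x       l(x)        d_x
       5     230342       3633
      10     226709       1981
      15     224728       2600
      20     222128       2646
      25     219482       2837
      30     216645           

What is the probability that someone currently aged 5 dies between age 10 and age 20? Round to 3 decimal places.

0.020

This is the probability of reaching 10 but not 20, conditional on being alive at 5: (l(10) − l(20)) / l(5).
= (226709 − 222128) / 230342 = 4581 / 230342 = 0.019888.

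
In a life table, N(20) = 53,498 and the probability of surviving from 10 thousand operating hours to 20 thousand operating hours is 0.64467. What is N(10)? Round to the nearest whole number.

N(10) = N(20) / p = 53,498 / 0.64467 = 82985.

82985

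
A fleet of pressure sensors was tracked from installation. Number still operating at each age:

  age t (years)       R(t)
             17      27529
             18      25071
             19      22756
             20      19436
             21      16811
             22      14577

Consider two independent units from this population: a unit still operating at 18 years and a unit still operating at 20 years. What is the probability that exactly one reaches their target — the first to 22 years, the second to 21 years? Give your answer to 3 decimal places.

p₁ = R(22)/R(18) = 14577/25071 = 0.581429; p₂ = R(21)/R(20) = 16811/19436 = 0.864941.
P(exactly one) = p₁(1−p₂) + (1−p₁)p₂ = 0.078527 + 0.362039 = 0.440566.

0.441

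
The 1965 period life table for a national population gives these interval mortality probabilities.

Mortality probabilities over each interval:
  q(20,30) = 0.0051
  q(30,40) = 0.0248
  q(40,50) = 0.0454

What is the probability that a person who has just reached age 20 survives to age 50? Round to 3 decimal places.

0.926

The overall survival probability is (1 − 0.0051) × (1 − 0.0248) × (1 − 0.0454).
= 0.9949 × 0.9752 × 0.9546 = 0.926178.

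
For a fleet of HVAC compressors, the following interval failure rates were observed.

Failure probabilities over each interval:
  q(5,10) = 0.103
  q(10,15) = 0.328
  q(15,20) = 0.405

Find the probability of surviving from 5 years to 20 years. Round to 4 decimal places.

P(survive 5→20) = (1 − 0.103) × (1 − 0.328) × (1 − 0.405).
= 0.897 × 0.672 × 0.595 = 0.358656.

0.3587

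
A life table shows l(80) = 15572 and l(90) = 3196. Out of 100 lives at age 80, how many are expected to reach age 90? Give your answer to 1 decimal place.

20.5

The relevant probability is 3196/15572 = 0.205240.
Expected number = 100 × 0.205240 = 20.5.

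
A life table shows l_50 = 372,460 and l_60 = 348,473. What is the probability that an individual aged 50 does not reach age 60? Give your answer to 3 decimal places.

P(die before 60 | alive at 50) = 1 − l_60/l_50 = 1 − 348,473/372,460 = (23,987)/372,460 = 0.064402.

0.064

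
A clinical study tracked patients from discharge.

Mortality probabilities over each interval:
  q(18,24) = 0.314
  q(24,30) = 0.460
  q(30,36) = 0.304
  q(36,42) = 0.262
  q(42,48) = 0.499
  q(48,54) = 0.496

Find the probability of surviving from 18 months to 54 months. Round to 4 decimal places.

0.0480

P(survive 18→54) = (1 − 0.314) × (1 − 0.460) × (1 − 0.304) × (1 − 0.262) × (1 − 0.499) × (1 − 0.496).
= 0.686 × 0.540 × 0.696 × 0.738 × 0.501 × 0.504 = 0.048045.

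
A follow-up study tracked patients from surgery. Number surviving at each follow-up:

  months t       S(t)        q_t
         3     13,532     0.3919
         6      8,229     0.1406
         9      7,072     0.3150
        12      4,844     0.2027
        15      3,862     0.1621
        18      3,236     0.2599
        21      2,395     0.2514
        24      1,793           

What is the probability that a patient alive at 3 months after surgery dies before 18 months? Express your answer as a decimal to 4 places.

P(die before 18 | alive at 3) = 1 − S(18)/S(3) = 1 − 3,236/13,532 = (10,296)/13,532 = 0.760863.

0.7609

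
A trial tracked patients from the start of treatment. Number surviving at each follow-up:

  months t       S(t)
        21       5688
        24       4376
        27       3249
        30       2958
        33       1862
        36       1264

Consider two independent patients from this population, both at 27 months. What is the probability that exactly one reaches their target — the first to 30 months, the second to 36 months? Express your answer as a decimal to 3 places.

0.591

p₁ = S(30)/S(27) = 2958/3249 = 0.910434; p₂ = S(36)/S(27) = 1264/3249 = 0.389043.
P(exactly one) = p₁(1−p₂) + (1−p₁)p₂ = 0.556236 + 0.034845 = 0.591081.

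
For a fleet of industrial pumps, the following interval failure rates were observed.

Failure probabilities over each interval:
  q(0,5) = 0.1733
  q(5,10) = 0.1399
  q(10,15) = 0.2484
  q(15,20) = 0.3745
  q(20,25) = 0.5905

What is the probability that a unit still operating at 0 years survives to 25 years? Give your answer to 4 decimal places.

P(survive 0→25) = (1 − 0.1733) × (1 − 0.1399) × (1 − 0.2484) × (1 − 0.3745) × (1 − 0.5905).
= 0.8267 × 0.8601 × 0.7516 × 0.6255 × 0.4095 = 0.136888.

0.1369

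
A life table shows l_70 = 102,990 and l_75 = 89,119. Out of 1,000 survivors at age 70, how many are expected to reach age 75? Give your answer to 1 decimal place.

The relevant probability is 89,119/102,990 = 0.865317.
Expected number = 1,000 × 0.865317 = 865.3.

865.3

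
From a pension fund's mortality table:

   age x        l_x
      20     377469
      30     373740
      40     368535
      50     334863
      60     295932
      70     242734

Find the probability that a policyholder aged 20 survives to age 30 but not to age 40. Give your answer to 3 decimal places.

This is the probability of reaching 30 but not 40, conditional on being alive at 20: (l_30 − l_40) / l_20.
= (373740 − 368535) / 377469 = 5205 / 377469 = 0.013789.

0.014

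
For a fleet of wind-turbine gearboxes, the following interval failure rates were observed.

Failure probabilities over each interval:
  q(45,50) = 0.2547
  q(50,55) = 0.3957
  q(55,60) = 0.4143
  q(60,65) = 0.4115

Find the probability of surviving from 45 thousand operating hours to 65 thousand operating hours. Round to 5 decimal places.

0.15524

Survival from 45 to 65 is the product of surviving each interval: (1 − 0.2547) × (1 − 0.3957) × (1 − 0.4143) × (1 − 0.4115).
= 0.7453 × 0.6043 × 0.5857 × 0.5885 = 0.155241.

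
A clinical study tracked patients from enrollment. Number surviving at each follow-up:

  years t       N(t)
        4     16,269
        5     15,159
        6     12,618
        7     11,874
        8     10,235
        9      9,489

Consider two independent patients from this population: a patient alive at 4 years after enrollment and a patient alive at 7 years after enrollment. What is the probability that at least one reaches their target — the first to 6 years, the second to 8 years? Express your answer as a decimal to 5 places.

0.96902

p₁ = N(6)/N(4) = 12,618/16,269 = 0.775585; p₂ = N(8)/N(7) = 10,235/11,874 = 0.861967.
P(at least one) = 1 − (1−p₁)(1−p₂) = 1 − 0.224415 × 0.138033 = 0.969023.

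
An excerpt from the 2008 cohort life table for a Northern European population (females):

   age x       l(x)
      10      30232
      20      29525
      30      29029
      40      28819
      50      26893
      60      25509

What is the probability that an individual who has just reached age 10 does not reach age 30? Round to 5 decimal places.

P(die before 30 | alive at 10) = 1 − l(30)/l(10) = 1 − 29029/30232 = (1203)/30232 = 0.039792.

0.03979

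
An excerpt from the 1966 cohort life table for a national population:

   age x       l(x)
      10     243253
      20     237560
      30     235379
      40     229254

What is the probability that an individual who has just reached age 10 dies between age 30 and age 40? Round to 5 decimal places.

This is the probability of reaching 30 but not 40, conditional on being alive at 10: (l(30) − l(40)) / l(10).
= (235379 − 229254) / 243253 = 6125 / 243253 = 0.025180.

0.02518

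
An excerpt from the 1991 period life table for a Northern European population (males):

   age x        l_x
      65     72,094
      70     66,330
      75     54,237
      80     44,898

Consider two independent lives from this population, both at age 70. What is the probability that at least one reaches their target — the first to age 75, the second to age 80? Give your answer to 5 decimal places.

p₁ = l_75/l_70 = 54,237/66,330 = 0.817684; p₂ = l_80/l_70 = 44,898/66,330 = 0.676888.
P(at least one) = 1 − (1−p₁)(1−p₂) = 1 − 0.182316 × 0.323112 = 0.941092.

0.94109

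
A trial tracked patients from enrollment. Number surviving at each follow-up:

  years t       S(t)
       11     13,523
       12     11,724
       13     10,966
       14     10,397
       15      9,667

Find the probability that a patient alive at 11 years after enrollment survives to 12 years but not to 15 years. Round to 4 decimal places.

0.1521

This is the probability of reaching 12 but not 15, conditional on being alive at 11: (S(12) − S(15)) / S(11).
= (11,724 − 9,667) / 13,523 = 2,057 / 13,523 = 0.152111.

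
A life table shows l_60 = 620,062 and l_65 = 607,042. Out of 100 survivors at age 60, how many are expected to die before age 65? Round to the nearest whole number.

The relevant probability is 1 − 607,042/620,062 = 0.020998.
Expected number = 100 × 0.020998 = 2.

2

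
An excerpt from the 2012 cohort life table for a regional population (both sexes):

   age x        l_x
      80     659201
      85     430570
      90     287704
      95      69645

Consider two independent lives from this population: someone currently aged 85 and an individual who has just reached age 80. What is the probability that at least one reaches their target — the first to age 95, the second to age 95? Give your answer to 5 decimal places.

p₁ = l_95/l_85 = 69645/430570 = 0.161751; p₂ = l_95/l_80 = 69645/659201 = 0.105651.
P(at least one) = 1 − (1−p₁)(1−p₂) = 1 − 0.838249 × 0.894349 = 0.250313.

0.25031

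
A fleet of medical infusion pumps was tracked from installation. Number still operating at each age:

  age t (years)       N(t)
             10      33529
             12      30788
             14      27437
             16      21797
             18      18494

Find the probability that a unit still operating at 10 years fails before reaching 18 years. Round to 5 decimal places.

0.44842

P(fail before 18 | operational at 10) = 1 − N(18)/N(10) = 1 − 18494/33529 = (15035)/33529 = 0.448418.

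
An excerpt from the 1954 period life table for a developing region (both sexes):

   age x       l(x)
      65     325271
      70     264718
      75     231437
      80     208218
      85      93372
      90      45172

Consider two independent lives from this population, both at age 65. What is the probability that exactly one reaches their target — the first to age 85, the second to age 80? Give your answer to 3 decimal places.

p₁ = l(85)/l(65) = 93372/325271 = 0.287059; p₂ = l(80)/l(65) = 208218/325271 = 0.640137.
P(exactly one) = p₁(1−p₂) + (1−p₁)p₂ = 0.103302 + 0.456380 = 0.559682.

0.560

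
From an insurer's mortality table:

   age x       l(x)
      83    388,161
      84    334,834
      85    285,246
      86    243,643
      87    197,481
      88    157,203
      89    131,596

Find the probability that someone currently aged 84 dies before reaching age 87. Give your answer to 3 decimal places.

P(die before 87 | alive at 84) = 1 − l(87)/l(84) = 1 − 197,481/334,834 = (137,353)/334,834 = 0.410212.

0.410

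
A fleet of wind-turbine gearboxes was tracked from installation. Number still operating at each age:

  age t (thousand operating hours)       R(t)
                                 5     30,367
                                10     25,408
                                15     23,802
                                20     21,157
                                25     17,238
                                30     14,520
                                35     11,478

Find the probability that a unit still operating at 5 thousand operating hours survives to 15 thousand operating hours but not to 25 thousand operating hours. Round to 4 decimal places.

0.2162

This is the probability of reaching 15 but not 25, conditional on being operational at 5: (R(15) − R(25)) / R(5).
= (23,802 − 17,238) / 30,367 = 6,564 / 30,367 = 0.216156.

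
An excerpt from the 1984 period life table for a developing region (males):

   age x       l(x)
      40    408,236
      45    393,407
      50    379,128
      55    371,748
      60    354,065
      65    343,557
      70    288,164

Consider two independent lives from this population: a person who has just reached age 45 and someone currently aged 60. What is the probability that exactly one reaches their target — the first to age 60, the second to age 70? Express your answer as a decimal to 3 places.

p₁ = l(60)/l(45) = 354,065/393,407 = 0.899997; p₂ = l(70)/l(60) = 288,164/354,065 = 0.813873.
P(exactly one) = p₁(1−p₂) + (1−p₁)p₂ = 0.167514 + 0.081390 = 0.248903.

0.249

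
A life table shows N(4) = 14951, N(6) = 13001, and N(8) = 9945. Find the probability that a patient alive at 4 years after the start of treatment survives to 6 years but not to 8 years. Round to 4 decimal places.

0.2044

This is the probability of reaching 6 but not 8, conditional on being alive at 4: (N(6) − N(8)) / N(4).
= (13001 − 9945) / 14951 = 3056 / 14951 = 0.204401.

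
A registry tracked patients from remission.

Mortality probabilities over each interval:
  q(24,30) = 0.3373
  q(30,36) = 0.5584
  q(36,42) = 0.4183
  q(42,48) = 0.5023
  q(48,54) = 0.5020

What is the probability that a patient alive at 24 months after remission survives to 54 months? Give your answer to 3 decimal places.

0.042

The overall survival probability is (1 − 0.3373) × (1 − 0.5584) × (1 − 0.4183) × (1 − 0.5023) × (1 − 0.5020).
= 0.6627 × 0.4416 × 0.5817 × 0.4977 × 0.4980 = 0.042193.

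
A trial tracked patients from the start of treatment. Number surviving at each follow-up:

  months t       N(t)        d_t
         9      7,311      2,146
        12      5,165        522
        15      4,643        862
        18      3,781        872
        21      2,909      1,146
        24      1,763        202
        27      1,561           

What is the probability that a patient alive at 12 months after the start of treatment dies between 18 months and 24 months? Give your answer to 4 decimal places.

0.3907

This is the probability of reaching 18 but not 24, conditional on being alive at 12: (N(18) − N(24)) / N(12).
= (3,781 − 1,763) / 5,165 = 2,018 / 5,165 = 0.390707.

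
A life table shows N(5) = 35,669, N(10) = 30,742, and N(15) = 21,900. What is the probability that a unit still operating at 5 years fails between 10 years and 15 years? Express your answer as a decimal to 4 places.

0.2479

This is the probability of reaching 10 but not 15, conditional on being operational at 5: (N(10) − N(15)) / N(5).
= (30,742 − 21,900) / 35,669 = 8,842 / 35,669 = 0.247890.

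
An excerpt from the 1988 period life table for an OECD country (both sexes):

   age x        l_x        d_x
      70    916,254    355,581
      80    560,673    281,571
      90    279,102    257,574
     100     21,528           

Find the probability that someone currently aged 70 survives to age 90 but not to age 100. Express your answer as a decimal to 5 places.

We want 20|10q70 = (l_90 − l_100)/l_70.
This is the probability of reaching 90 but not 100, conditional on being alive at 70: (l_90 − l_100) / l_70.
= (279,102 − 21,528) / 916,254 = 257,574 / 916,254 = 0.281116.

0.28112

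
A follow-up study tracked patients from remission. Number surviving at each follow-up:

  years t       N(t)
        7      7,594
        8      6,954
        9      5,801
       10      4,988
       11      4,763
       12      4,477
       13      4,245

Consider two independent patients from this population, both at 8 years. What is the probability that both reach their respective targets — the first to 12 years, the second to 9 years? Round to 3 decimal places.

0.537

p₁ = N(12)/N(8) = 4,477/6,954 = 0.643802; p₂ = N(9)/N(8) = 5,801/6,954 = 0.834196.
P(both) = p₁ × p₂ = 0.643802 × 0.834196 = 0.537057.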